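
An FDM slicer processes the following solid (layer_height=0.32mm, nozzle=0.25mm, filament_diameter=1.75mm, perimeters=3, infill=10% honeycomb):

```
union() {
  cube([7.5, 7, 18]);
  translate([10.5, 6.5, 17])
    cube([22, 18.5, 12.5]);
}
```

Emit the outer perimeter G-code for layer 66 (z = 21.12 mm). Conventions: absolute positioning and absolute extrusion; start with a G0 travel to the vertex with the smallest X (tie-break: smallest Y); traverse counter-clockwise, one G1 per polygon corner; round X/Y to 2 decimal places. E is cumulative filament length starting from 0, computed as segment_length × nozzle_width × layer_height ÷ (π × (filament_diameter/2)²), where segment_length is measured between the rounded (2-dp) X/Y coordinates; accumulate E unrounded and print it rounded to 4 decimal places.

At z = 21.12 mm: the cube is absent (z outside [0, 18]); the 22×18.5 cube at (10.5, 6.5) contributes its full rectangle; Merging all regions: only the 22×18.5 cube at (10.5, 6.5) is present, so the union is just that shape — 1 connected region. The outline is a single polygon with 4 vertices. Extrusion per mm of travel: 0.25 × 0.32 / (π × 0.875²) = 0.033260. Accumulating E over each segment gives final E = 2.6941.

G0 X10.50 Y6.50 Z21.12
G1 X32.50 Y6.50 E0.7317
G1 X32.50 Y25.00 E1.3470
G1 X10.50 Y25.00 E2.0788
G1 X10.50 Y6.50 E2.6941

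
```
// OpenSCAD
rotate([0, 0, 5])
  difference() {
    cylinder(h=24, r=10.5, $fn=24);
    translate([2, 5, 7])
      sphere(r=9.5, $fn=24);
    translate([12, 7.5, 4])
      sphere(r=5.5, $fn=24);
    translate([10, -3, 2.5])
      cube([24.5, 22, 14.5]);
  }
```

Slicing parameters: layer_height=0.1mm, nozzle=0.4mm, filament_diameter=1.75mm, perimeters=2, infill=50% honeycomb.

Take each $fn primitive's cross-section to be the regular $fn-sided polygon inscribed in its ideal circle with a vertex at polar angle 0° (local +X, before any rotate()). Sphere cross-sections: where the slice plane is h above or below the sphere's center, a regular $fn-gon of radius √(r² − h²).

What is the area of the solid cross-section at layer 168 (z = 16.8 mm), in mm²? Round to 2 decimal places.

At z = 16.8 mm: the r=10.5 cylinder gives a regular 24-gon of circumradius 10.5 (constant along its height) (area = (24/2)·10.500²·sin(360°/24) = 342.42 mm²); the sphere at (2, 5) does not reach this height (|z−center|=9.800 > r=9.5); the sphere at (12, 7.5) is absent (|z−center|=12.800 > r=5.5); the cube at (10, -3) is present — its section is the full 24.5×22 rectangle (area 539.00 mm²); After the difference (first − rest): starting from the r=10.5 cylinder (342.42 mm²), the 24.5×22 cube at (10, -3) partially overlaps it — only the 1.79 mm² overlap (of its 539.00 mm²) is removed, clipping the outline — area = 340.62 mm²; (whole slice rotated 5° about Z — lengths, areas and connectivity unchanged). Overall, the cross-section is a single solid region. Net area = 340.62 mm².

340.62 mm²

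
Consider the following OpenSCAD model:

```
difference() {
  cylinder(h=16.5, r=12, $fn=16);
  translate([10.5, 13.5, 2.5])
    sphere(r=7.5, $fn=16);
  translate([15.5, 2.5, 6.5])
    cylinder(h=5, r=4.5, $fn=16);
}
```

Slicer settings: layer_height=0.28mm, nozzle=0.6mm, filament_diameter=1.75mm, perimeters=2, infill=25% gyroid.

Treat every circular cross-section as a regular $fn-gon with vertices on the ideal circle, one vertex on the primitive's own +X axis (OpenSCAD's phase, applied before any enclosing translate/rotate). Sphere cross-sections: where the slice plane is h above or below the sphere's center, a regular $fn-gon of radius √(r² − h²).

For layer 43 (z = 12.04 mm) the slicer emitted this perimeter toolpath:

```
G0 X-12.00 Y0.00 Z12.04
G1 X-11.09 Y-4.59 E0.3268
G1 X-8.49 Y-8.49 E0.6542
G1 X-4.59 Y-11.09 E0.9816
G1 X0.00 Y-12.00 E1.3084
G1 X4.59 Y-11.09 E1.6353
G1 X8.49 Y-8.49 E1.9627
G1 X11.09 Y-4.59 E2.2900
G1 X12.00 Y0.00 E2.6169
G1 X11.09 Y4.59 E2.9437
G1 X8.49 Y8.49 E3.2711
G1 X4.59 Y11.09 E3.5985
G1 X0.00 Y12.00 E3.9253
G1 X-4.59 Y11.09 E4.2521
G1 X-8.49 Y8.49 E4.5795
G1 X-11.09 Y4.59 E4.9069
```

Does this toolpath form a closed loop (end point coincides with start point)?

no

Start point (G0): (-12.00, 0.00). End point (last G1): the path does not return to the start — open.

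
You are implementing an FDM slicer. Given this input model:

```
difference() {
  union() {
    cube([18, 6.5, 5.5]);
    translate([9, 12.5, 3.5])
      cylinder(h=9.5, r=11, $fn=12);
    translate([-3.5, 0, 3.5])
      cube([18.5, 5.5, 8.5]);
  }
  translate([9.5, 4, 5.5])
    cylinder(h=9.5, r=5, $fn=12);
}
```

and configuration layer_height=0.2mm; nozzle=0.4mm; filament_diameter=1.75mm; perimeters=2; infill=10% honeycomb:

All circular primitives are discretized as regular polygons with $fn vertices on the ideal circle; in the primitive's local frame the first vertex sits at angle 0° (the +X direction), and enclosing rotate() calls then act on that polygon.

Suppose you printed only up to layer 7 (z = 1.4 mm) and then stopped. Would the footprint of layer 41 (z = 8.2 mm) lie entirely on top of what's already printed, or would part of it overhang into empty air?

Compare the two slices. At z = 1.4: the cube is present — its section is the full 18×6.5 rectangle (area 117.00 mm²); the cylinder at (9, 12.5) is not intersected at this z (z outside [3.5, 13]); the cube at (-3.5, 0) is absent (z outside [3.5, 12]); Taking the union: only the 18×6.5 cube is present, so the union is just that shape — area = 117.00 mm²; the cylinder at (9.5, 4) is not intersected at this z (z outside [5.5, 15]); Subtracting the remaining from the first: none of the subtracted shapes is present at this height, so the result so far is unchanged — area = 117.00 mm². At z = 8.2: the cube does not reach this height (z outside [0, 5.5]); the r=11 cylinder at (9, 12.5) gives a regular 12-gon of circumradius 11 (constant along its height) (area = (12/2)·11.000²·sin(360°/12) = 363.00 mm²); the 18.5×5.5 cube at (-3.5, 0) contributes its full rectangle (area 101.75 mm²); Merging all regions: the regions partially overlap — summed areas 464.75 mm² minus the doubly-counted overlap 40.22 mm² gives 424.53 mm² — area = 424.53 mm²; the cylinder at (9.5, 4): section is a regular 12-gon, circumradius r=5 (area = (12/2)·5.000²·sin(360°/12) = 75.00 mm²); Subtracting the remaining from the first: starting from that combined region (424.53 mm²), the r=5 cylinder at (9.5, 4) partially overlaps it — only the 71.57 mm² overlap (of its 75.00 mm²) is removed, clipping the outline — area = 352.96 mm². Checking containment: at z = 8.2 the cross-section extends beyond the z = 1.4 cross-section by about 308.75 mm².

part overhangs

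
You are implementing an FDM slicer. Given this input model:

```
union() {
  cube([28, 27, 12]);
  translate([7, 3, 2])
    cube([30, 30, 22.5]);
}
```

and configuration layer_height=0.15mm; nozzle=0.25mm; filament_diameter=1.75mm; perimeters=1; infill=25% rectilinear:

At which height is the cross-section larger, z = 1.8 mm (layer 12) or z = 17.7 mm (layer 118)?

layer 118 (z = 17.7 mm)

Layer 12 (z = 1.8): the cube is present — its section is the full 28×27 rectangle (area 756.00 mm²); the cube at (7, 3) is not intersected at this z (z outside [2, 24.5]); Merging all regions: only the 28×27 cube is present, so the union is just that shape — area = 756.00 mm². So its area = 756.00 mm². Layer 118 (z = 17.7): the cube does not reach this height (z outside [0, 12]); the cube at (7, 3) is present — its section is the full 30×30 rectangle (area 900.00 mm²); Merging all regions: only the 30×30 cube at (7, 3) is present, so the union is just that shape — area = 900.00 mm². So its area = 900.00 mm². Layer 118 is larger (900.00 vs 756.00 mm²).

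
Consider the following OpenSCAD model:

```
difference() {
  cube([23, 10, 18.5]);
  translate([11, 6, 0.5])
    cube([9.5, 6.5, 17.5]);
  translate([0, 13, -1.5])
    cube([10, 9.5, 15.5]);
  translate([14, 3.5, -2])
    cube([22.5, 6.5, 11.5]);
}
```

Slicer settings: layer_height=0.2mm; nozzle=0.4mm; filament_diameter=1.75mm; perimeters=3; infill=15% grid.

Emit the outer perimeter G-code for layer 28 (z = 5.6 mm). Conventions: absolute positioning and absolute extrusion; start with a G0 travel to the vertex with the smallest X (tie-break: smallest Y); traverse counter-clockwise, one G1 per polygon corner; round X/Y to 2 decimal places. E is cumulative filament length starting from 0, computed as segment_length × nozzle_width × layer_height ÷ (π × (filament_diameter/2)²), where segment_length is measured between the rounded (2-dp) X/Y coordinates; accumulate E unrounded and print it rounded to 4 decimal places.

At z = 5.6 mm: the cube is present — its section is the full 23×10 rectangle; the cube at (11, 6) (footprint 9.5×6.5) is included at this height; the cube at (0, 13) (footprint 10×9.5) is included at this height; the cube at (14, 3.5) (footprint 22.5×6.5) is included at this height; After the difference (first − rest): starting from the 23×10 cube, the 9.5×6.5 cube at (11, 6) partially overlaps it — only the 38.00 mm² overlap (of its 61.75 mm²) is removed, clipping the outline; the 10×9.5 cube at (0, 13) misses the remaining region (no effect); the 22.5×6.5 cube at (14, 3.5) partially overlaps it — only the 32.50 mm² overlap (of its 146.25 mm²) is removed, clipping the outline — 1 connected region. The outline is a single polygon with 8 vertices. Extrusion per mm of travel: 0.4 × 0.2 / (π × 0.875²) = 0.033260. Accumulating E over each segment gives final E = 2.1952.

G0 X0.00 Y0.00 Z5.60
G1 X23.00 Y0.00 E0.7650
G1 X23.00 Y3.50 E0.8814
G1 X14.00 Y3.50 E1.1807
G1 X14.00 Y6.00 E1.2639
G1 X11.00 Y6.00 E1.3637
G1 X11.00 Y10.00 E1.4967
G1 X0.00 Y10.00 E1.8626
G1 X0.00 Y0.00 E2.1952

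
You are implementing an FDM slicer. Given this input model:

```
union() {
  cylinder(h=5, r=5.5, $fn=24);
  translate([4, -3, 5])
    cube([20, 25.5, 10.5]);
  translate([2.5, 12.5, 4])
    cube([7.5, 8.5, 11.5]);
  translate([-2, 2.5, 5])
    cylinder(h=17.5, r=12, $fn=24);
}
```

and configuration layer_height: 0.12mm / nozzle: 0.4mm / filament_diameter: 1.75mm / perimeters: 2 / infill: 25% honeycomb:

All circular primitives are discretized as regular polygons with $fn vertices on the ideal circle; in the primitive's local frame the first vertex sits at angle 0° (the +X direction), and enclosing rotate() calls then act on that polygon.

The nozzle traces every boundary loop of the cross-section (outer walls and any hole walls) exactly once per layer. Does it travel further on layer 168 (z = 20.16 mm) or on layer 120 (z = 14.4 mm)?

Layer 168 (z = 20.16): the cylinder does not reach this height (z outside [0, 5]); the cube at (4, -3) is absent (z outside [5, 15.5]); the cube at (2.5, 12.5) is not intersected at this z (z outside [4, 15.5]); the r=12 cylinder at (-2, 2.5) contributes a regular 24-gon of circumradius 12 (perimeter = 2·24·12.000·sin(180°/24) = 75.18 mm); Merging all regions: only the r=12 cylinder at (-2, 2.5) is present, so the union is just that shape — boundary = 75.18 mm. So its perimeter = 75.18 mm. Layer 120 (z = 14.4): the cylinder is absent (z outside [0, 5]); the cube at (4, -3) is present — its section is the full 20×25.5 rectangle (perimeter 91.00 mm); the cube at (2.5, 12.5) (footprint 7.5×8.5) is included at this height (perimeter 32.00 mm); the r=12 cylinder at (-2, 2.5) gives a regular 24-gon of circumradius 12 (constant along its height) (perimeter = 2·24·12.000·sin(180°/24) = 75.18 mm); Combining (union): the regions partially overlap (shared area 125.62 mm²), so the edge portions inside another operand are dropped and the merged outline is re-measured after clipping — boundary = 126.69 mm. So its perimeter = 126.69 mm. Layer 120 is larger (126.69 vs 75.18 mm).

layer 120 (z = 14.4 mm)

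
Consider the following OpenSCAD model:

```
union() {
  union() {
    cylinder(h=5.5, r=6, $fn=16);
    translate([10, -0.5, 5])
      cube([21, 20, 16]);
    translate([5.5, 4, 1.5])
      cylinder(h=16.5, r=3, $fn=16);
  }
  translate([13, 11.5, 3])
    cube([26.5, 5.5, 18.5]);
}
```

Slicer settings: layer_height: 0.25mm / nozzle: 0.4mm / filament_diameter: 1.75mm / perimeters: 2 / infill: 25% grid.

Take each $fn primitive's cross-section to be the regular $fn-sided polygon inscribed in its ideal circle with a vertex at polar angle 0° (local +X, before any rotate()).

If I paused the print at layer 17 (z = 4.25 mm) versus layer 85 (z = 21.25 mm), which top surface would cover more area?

layer 17 (z = 4.25 mm)

Layer 17 (z = 4.25): the r=6 cylinder gives a regular 16-gon of circumradius 6 (constant along its height) (area = (16/2)·6.000²·sin(360°/16) = 110.21 mm²); the cube at (10, -0.5) is not intersected at this z (z outside [5, 21]); the r=3 cylinder at (5.5, 4) contributes a regular 16-gon of circumradius 3 (area = (16/2)·3.000²·sin(360°/16) = 27.55 mm²); Merging all regions: the regions partially overlap — summed areas 137.77 mm² minus the doubly-counted overlap 7.49 mm² gives 130.28 mm² — area = 130.28 mm²; the cube at (13, 11.5) is present — its section is the full 26.5×5.5 rectangle (area 145.75 mm²); Merging all regions: the 2 present regions are separate (no shared area or edge), so areas and boundary lengths simply add and each stays a separate island — area = 276.03 mm². So its area = 276.03 mm². Layer 85 (z = 21.25): the cylinder does not reach this height (z outside [0, 5.5]); the cube at (10, -0.5) is not intersected at this z (z outside [5, 21]); the cylinder at (5.5, 4) does not reach this height (z outside [1.5, 18]); Taking the union: nothing is present at this height; the cube at (13, 11.5) is present — its section is the full 26.5×5.5 rectangle (area 145.75 mm²); Taking the union: only the 26.5×5.5 cube at (13, 11.5) is present, so the union is just that shape — area = 145.75 mm². So its area = 145.75 mm². Layer 17 is larger (276.03 vs 145.75 mm²).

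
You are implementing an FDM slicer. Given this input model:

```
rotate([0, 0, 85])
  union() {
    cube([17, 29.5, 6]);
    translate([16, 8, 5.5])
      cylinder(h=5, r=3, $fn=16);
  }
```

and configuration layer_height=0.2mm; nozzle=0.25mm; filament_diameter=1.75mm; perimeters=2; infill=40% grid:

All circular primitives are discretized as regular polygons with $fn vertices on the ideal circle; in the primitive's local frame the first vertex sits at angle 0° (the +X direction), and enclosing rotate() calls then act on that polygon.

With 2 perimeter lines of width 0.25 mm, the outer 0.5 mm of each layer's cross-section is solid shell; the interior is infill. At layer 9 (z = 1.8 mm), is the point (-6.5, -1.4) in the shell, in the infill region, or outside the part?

At z = 1.8 mm: the cube is present — its section is the full 17×29.5 rectangle; the cylinder at (16, 8) is absent (z outside [5.5, 10.5]); Combining (union): only the 17×29.5 cube is present, so the union is just that shape — 1 connected region; (rotated 85° about Z; rotation is an isometry so areas/perimeters/island counts are preserved). Overall, the cross-section is a single solid region. Undo the 85° rotation: the query point maps to (-1.961, 6.353) in the un-rotated model frame. The nearest boundary edge runs (0.00, 29.50)→(0.00, 0.00); distance from the point to it = 1.96 mm. The point is not inside any of the regions above, so it lies outside the cross-section (1.96 mm from the nearest boundary).

outside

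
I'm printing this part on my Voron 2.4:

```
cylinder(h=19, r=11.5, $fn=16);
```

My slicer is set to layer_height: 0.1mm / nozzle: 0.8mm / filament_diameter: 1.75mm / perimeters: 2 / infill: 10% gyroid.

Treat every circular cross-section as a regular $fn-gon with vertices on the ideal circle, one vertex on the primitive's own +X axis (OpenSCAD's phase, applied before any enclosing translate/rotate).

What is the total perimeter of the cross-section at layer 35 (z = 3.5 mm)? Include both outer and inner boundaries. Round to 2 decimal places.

71.79 mm

At z = 3.5 mm: the cylinder: section is a regular 16-gon, circumradius r=11.5 (perimeter = 2·16·11.500·sin(180°/16) = 71.79 mm). Overall, the cross-section is a single solid region. Total boundary length (outer) = 71.79 mm.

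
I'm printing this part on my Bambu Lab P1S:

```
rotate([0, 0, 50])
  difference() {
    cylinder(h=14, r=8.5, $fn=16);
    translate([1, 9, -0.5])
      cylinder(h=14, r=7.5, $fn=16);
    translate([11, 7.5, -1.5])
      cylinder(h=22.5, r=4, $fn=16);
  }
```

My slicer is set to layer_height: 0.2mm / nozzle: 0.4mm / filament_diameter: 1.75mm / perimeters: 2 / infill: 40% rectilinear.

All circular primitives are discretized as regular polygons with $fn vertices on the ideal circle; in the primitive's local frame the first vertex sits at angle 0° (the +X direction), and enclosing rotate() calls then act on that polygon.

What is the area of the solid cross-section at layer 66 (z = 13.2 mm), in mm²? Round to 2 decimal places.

160.25 mm²

At z = 13.2 mm: the cylinder: section is a regular 16-gon, circumradius r=8.5 (area = (16/2)·8.500²·sin(360°/16) = 221.19 mm²); the r=7.5 cylinder at (1, 9) contributes a regular 16-gon of circumradius 7.5 (area = (16/2)·7.500²·sin(360°/16) = 172.21 mm²); the r=4 cylinder at (11, 7.5) gives a regular 16-gon of circumradius 4 (constant along its height) (area = (16/2)·4.000²·sin(360°/16) = 48.98 mm²); Subtracting the remaining from the first: starting from the r=8.5 cylinder (221.19 mm²), the r=7.5 cylinder at (1, 9) partially overlaps it — only the 60.95 mm² overlap (of its 172.21 mm²) is removed, clipping the outline; the r=4 cylinder at (11, 7.5) misses the remaining region (no effect) — area = 160.25 mm²; (rotated 50° about Z; rotation is an isometry so areas/perimeters/island counts are preserved). Overall, the cross-section is a single solid region. Net area = 160.25 mm².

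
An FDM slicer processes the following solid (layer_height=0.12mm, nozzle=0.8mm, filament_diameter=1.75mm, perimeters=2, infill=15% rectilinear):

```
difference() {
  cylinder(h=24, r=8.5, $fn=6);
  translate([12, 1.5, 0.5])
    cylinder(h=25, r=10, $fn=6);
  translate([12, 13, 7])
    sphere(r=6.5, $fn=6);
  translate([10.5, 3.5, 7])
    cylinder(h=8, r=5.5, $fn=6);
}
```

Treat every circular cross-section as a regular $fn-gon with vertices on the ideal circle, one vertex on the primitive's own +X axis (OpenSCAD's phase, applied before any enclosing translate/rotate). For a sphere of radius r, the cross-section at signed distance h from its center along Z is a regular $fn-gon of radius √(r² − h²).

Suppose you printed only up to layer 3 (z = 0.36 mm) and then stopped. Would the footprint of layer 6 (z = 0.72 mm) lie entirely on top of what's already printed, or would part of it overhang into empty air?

Compare the two slices. At z = 0.36: the r=8.5 cylinder contributes a regular 6-gon of circumradius 8.5 (area = (6/2)·8.500²·sin(360°/6) = 187.71 mm²); the cylinder at (12, 1.5) is not intersected at this z (z outside [0.5, 25.5]); the sphere at (12, 13) does not reach this height (|z−center|=6.640 > r=6.5); the cylinder at (10.5, 3.5) is not intersected at this z (z outside [7, 15]); After the difference (first − rest): none of the subtracted shapes is present at this height, so the r=8.5 cylinder is unchanged — area = 187.71 mm². At z = 0.72: the r=8.5 cylinder contributes a regular 6-gon of circumradius 8.5 (area = (6/2)·8.500²·sin(360°/6) = 187.71 mm²); the r=10 cylinder at (12, 1.5) gives a regular 6-gon of circumradius 10 (constant along its height) (area = (6/2)·10.000²·sin(360°/6) = 259.81 mm²); the r=6.5 sphere at (12, 13) contributes a regular 6-gon of circumradius √(6.5²−6.28²) = 1.677 (area = (6/2)·1.677²·sin(360°/6) = 7.30 mm²); the cylinder at (10.5, 3.5) does not reach this height (z outside [7, 15]); Taking the first minus the rest: starting from the r=8.5 cylinder (187.71 mm²), the r=10 cylinder at (12, 1.5) partially overlaps it — only the 35.94 mm² overlap (of its 259.81 mm²) is removed, clipping the outline; the r=6.5 sphere at (12, 13) misses the remaining region (no effect) — area = 151.77 mm². Checking containment: the cross-section at z = 0.72 is a subset of the cross-section at z = 0.36.

entirely on top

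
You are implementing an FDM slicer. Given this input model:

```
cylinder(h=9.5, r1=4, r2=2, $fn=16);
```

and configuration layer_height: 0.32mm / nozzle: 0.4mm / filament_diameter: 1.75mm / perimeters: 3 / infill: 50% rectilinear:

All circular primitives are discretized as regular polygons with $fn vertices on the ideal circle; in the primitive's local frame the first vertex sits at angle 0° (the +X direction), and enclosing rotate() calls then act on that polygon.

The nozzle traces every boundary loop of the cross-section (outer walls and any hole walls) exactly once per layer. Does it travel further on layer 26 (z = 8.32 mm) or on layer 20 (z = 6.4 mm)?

layer 20 (z = 6.4 mm)

Layer 26 (z = 8.32): the cone (r1=4→r2=2) has section circumradius 2.248 here — a regular 16-gon (perimeter = 2·16·2.248·sin(180°/16) = 14.04 mm). So its perimeter = 14.04 mm. Layer 20 (z = 6.4): the cone contributes a regular 16-gon of circumradius 2.653 (interpolated between r1=4 and r2=2 at t=0.674) (perimeter = 2·16·2.653·sin(180°/16) = 16.56 mm). So its perimeter = 16.56 mm. Layer 20 is larger (16.56 vs 14.04 mm).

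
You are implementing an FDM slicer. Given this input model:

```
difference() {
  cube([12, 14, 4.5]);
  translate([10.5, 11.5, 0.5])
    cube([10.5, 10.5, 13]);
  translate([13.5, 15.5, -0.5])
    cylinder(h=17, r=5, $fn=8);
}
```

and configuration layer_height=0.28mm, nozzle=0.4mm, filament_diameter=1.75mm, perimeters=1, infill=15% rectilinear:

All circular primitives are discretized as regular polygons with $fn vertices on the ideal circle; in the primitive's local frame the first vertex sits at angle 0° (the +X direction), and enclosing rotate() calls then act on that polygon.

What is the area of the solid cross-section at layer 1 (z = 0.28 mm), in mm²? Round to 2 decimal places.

At z = 0.28 mm: the 12×14 cube contributes its full rectangle (area 168.00 mm²); the cube at (10.5, 11.5) does not reach this height (z outside [0.5, 13.5]); the cylinder at (13.5, 15.5): section is a regular 8-gon, circumradius r=5 (area = (8/2)·5.000²·sin(360°/8) = 70.71 mm²); Taking the first minus the rest: starting from the 12×14 cube (168.00 mm²), the r=5 cylinder at (13.5, 15.5) partially overlaps it — only the 5.86 mm² overlap (of its 70.71 mm²) is removed, clipping the outline — area = 162.14 mm². Overall, the cross-section is a single solid region. Net area = 162.14 mm².

162.14 mm²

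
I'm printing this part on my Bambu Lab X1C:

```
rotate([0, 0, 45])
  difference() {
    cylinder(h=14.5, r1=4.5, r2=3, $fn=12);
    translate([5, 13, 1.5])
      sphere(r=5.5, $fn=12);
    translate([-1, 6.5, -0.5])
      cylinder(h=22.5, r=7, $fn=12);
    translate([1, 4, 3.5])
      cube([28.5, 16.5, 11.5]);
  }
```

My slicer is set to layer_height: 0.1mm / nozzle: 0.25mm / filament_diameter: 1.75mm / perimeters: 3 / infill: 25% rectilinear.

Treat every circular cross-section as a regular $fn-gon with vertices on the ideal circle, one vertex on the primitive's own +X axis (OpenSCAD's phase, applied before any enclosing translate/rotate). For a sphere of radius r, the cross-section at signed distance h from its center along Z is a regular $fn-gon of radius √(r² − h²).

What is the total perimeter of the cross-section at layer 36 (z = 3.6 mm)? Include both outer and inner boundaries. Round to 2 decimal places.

At z = 3.6 mm: the cone: at t=0.248 of its height the radius interpolates to r₁+(r₂−r₁)t = 4.128, giving a regular 12-gon of that circumradius (perimeter = 2·12·4.128·sin(180°/12) = 25.64 mm); the sphere at (5, 13): section is a regular 12-gon, circumradius = √(r²−h²) = √(5.5²−2.1²) = 5.083 (perimeter = 2·12·5.083·sin(180°/12) = 31.58 mm); the cylinder at (-1, 6.5): section is a regular 12-gon, circumradius r=7 (perimeter = 2·12·7.000·sin(180°/12) = 43.48 mm); the 28.5×16.5 cube at (1, 4) contributes its full rectangle (perimeter 90.00 mm); After the difference (first − rest): starting from the cone, the r=5.5 sphere at (5, 13) misses the remaining region (no effect); the r=7 cylinder at (-1, 6.5) partially overlaps it — only the 24.35 mm² overlap (of its 147.00 mm²) is removed, clipping the outline; the 28.5×16.5 cube at (1, 4) misses the remaining region (no effect) — boundary = 23.29 mm; (whole slice rotated 45° about Z — lengths, areas and connectivity unchanged). Overall, the cross-section is a single solid region. Total boundary length (outer) = 23.29 mm.

23.29 mm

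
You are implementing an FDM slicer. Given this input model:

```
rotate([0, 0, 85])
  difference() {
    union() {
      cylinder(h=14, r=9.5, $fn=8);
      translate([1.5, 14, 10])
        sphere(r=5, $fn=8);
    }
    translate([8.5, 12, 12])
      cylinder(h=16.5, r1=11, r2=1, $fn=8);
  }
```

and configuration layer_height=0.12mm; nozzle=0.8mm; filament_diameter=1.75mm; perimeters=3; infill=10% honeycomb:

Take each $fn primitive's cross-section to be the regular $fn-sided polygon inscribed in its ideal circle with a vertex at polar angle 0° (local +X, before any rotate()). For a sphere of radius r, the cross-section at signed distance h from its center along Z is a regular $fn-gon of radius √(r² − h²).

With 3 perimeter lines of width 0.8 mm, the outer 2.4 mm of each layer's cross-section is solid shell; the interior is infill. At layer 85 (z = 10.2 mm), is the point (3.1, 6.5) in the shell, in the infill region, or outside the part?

At z = 10.2 mm: the r=9.5 cylinder contributes a regular 8-gon of circumradius 9.5; the r=5 sphere at (1.5, 14) slices to a regular 8-gon of circumradius 4.996 (√(r²−h²) with h=0.2 from center); Merging all regions: the 2 present regions are separate (no shared area or edge), so areas and boundary lengths simply add and each stays a separate island — 2 connected regions; the cone at (8.5, 12) does not reach this height (z outside [12, 28.5]); Subtracting the remaining from the first: none of the subtracted shapes is present at this height, so the result so far is unchanged — 2 connected regions; (whole slice rotated 85° about Z — lengths, areas and connectivity unchanged). Overall, the cross-section has 2 separate islands. Undo the 85° rotation: the query point maps to (6.745, -2.522) in the un-rotated model frame. The nearest boundary edge runs (9.50, 0.00)→(6.72, -6.72); distance from the point to it = 1.58 mm. (Shell/infill is judged within the island containing the point — the largest one.) The point is inside the cross-section, 1.58 mm from the nearest boundary — within the 2.4 mm shell band (3 × 0.8).

shell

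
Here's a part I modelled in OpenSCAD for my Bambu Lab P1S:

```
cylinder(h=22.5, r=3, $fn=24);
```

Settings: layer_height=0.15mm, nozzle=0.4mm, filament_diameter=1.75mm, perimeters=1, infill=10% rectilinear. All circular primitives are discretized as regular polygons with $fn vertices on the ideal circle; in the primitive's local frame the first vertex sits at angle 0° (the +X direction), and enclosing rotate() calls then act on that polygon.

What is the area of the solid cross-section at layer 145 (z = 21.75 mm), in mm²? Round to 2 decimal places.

27.95 mm²

At z = 21.75 mm: the cylinder: section is a regular 24-gon, circumradius r=3 (area = (24/2)·3.000²·sin(360°/24) = 27.95 mm²). Overall, the cross-section is a single solid region. Net area = 27.95 mm².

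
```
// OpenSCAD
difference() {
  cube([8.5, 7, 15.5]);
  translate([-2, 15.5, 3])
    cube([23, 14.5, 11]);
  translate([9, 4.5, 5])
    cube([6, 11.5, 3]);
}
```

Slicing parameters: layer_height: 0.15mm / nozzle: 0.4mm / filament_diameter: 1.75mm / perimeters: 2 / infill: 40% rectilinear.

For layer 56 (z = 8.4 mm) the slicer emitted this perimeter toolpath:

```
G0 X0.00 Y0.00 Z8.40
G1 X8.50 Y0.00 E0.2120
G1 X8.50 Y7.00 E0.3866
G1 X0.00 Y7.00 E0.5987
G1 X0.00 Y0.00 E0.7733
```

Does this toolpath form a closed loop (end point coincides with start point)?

yes

Start point (G0): (0.00, 0.00). End point (last G1): the path returns to the start — closed.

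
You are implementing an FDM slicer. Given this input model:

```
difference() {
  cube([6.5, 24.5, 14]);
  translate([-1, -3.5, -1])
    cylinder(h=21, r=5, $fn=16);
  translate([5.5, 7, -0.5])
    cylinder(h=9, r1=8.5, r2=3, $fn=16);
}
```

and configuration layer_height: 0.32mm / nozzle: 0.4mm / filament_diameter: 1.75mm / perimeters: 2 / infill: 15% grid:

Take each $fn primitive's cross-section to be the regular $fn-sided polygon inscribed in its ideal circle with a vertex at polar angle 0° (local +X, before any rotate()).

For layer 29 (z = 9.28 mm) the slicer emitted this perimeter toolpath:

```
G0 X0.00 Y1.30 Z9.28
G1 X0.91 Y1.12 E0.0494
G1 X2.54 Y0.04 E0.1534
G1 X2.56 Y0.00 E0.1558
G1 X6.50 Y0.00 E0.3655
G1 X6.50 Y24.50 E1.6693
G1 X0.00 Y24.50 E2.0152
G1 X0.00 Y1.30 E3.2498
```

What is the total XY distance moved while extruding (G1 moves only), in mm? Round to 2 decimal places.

61.07 mm

Sum the Euclidean lengths of each G1 segment: total = 61.07 mm.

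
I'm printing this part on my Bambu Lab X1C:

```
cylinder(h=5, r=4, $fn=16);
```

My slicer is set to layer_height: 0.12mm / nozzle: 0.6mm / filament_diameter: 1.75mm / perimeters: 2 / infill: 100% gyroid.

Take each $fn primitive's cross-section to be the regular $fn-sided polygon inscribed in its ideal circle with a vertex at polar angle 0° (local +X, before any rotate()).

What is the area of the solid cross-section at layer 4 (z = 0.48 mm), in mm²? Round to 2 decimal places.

48.98 mm²

At z = 0.48 mm: the cylinder: section is a regular 16-gon, circumradius r=4 (area = (16/2)·4.000²·sin(360°/16) = 48.98 mm²). Overall, the cross-section is a single solid region. Net area = 48.98 mm².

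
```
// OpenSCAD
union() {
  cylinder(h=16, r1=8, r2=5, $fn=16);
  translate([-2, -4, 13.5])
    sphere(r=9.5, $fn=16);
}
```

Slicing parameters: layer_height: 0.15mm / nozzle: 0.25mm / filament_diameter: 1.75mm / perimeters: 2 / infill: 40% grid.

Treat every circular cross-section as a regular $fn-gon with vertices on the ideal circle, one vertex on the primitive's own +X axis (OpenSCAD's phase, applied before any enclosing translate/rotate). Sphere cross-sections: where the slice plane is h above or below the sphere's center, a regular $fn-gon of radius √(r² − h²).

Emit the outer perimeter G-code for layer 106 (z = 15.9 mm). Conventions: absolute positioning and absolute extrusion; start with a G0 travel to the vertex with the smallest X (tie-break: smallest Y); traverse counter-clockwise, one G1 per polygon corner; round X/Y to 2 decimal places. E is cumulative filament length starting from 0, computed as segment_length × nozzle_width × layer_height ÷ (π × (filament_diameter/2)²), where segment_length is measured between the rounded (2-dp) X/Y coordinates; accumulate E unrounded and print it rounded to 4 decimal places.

At z = 15.9 mm: the cone: at t=0.994 of its height the radius interpolates to r₁+(r₂−r₁)t = 5.019, giving a regular 16-gon of that circumradius; the r=9.5 sphere at (-2, -4) slices to a regular 16-gon of circumradius 9.192 (√(r²−h²) with h=2.4 from center); Combining (union): the regions partially overlap (shared area 75.80 mm²), so overlapping operands fuse into one piece — 1 connected region. The outline is a single polygon with 20 vertices. Extrusion per mm of travel: 0.25 × 0.15 / (π × 0.875²) = 0.015591. Accumulating E over each segment gives final E = 0.8981.

G0 X-11.19 Y-4.00 Z15.90
G1 X-10.49 Y-7.52 E0.0560
G1 X-8.50 Y-10.50 E0.1118
G1 X-5.52 Y-12.49 E0.1677
G1 X-2.00 Y-13.19 E0.2236
G1 X1.52 Y-12.49 E0.2796
G1 X4.50 Y-10.50 E0.3355
G1 X6.49 Y-7.52 E0.3913
G1 X7.19 Y-4.00 E0.4473
G1 X6.49 Y-0.48 E0.5032
G1 X4.50 Y2.50 E0.5591
G1 X4.05 Y2.80 E0.5675
G1 X3.55 Y3.55 E0.5816
G1 X1.92 Y4.64 E0.6122
G1 X0.00 Y5.02 E0.6427
G1 X-0.56 Y4.91 E0.6516
G1 X-2.00 Y5.19 E0.6744
G1 X-5.52 Y4.49 E0.7304
G1 X-8.50 Y2.50 E0.7863
G1 X-10.49 Y-0.48 E0.8421
G1 X-11.19 Y-4.00 E0.8981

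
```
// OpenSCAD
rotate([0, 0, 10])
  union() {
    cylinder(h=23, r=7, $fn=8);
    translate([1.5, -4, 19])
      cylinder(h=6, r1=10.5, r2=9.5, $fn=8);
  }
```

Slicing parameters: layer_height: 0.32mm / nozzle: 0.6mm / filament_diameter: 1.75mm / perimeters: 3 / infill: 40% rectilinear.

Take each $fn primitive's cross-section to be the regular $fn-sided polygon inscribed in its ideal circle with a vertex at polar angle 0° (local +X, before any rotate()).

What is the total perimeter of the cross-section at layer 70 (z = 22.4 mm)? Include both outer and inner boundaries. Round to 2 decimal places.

At z = 22.4 mm: the r=7 cylinder gives a regular 8-gon of circumradius 7 (constant along its height) (perimeter = 2·8·7.000·sin(180°/8) = 42.86 mm); the cone at (1.5, -4) (r1=10.5→r2=9.5) has section circumradius 9.933 here — a regular 8-gon (perimeter = 2·8·9.933·sin(180°/8) = 60.82 mm); Merging all regions: the regions partially overlap (shared area 125.65 mm²), so the edge portions inside another operand are dropped and the merged outline is re-measured after clipping — boundary = 62.63 mm; (whole slice rotated 10° about Z — lengths, areas and connectivity unchanged). Overall, the cross-section is a single solid region. Total boundary length (outer) = 62.63 mm.

62.63 mm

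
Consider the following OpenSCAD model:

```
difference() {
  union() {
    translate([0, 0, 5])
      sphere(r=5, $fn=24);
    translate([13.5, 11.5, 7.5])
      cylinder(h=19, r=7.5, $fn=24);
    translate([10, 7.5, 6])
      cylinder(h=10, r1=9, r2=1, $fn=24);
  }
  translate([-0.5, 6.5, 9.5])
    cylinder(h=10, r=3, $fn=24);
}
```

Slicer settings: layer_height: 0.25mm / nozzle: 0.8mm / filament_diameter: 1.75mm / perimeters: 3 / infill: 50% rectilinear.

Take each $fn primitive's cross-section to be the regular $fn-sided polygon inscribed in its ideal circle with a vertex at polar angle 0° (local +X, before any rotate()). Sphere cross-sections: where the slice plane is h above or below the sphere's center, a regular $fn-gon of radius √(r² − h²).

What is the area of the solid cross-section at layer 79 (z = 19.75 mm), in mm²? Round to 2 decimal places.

At z = 19.75 mm: the sphere is not intersected at this z (|z−center|=14.750 > r=5); the cylinder at (13.5, 11.5): section is a regular 24-gon, circumradius r=7.5 (area = (24/2)·7.500²·sin(360°/24) = 174.70 mm²); the cone at (10, 7.5) does not reach this height (z outside [6, 16]); Taking the union: only the r=7.5 cylinder at (13.5, 11.5) is present, so the union is just that shape — area = 174.70 mm²; the cylinder at (-0.5, 6.5) is absent (z outside [9.5, 19.5]); After the difference (first − rest): none of the subtracted shapes is present at this height, so that combined region is unchanged — area = 174.70 mm². Overall, the cross-section is a single solid region. Net area = 174.70 mm².

174.70 mm²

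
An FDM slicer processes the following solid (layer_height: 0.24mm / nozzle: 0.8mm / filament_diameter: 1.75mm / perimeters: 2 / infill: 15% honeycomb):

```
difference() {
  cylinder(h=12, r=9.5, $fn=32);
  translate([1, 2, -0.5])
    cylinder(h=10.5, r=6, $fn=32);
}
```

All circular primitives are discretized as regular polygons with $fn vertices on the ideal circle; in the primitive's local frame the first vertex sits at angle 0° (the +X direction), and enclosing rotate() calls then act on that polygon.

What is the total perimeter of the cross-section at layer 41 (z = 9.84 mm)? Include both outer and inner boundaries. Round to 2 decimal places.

97.23 mm

At z = 9.84 mm: the r=9.5 cylinder contributes a regular 32-gon of circumradius 9.5 (perimeter = 2·32·9.500·sin(180°/32) = 59.59 mm); the r=6 cylinder at (1, 2) gives a regular 32-gon of circumradius 6 (constant along its height) (perimeter = 2·32·6.000·sin(180°/32) = 37.64 mm); Taking the first minus the rest: starting from the r=9.5 cylinder, the r=6 cylinder at (1, 2) lies wholly inside it (removes its full 112.37 mm² and its 37.64 mm outline becomes a hole wall) — boundary (outer + 1 inner loop) = 97.23 mm. Overall, the cross-section is one region with 1 hole. Total boundary length (outer + inner) = 97.23 mm.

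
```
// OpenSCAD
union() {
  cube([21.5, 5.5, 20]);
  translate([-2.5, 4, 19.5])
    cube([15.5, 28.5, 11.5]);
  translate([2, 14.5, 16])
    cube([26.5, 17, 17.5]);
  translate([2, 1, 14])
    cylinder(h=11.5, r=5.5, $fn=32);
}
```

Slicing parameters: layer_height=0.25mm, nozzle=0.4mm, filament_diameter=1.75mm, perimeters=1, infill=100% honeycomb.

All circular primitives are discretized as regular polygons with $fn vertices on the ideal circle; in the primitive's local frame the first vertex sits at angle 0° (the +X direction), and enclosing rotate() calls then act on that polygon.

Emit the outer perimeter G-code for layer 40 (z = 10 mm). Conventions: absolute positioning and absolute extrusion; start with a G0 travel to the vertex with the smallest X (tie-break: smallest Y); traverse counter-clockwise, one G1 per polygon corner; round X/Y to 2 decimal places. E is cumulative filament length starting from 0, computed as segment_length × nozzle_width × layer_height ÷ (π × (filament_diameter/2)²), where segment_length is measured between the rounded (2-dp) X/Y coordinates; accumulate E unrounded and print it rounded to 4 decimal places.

G0 X0.00 Y0.00 Z10.00
G1 X21.50 Y0.00 E0.8939
G1 X21.50 Y5.50 E1.1225
G1 X0.00 Y5.50 E2.0164
G1 X0.00 Y0.00 E2.2451

At z = 10 mm: the cube is present — its section is the full 21.5×5.5 rectangle; the cube at (-2.5, 4) does not reach this height (z outside [19.5, 31]); the cube at (2, 14.5) is absent (z outside [16, 33.5]); the cylinder at (2, 1) does not reach this height (z outside [14, 25.5]); Taking the union: only the 21.5×5.5 cube is present, so the union is just that shape — 1 connected region. The outline is a single polygon with 4 vertices. Extrusion per mm of travel: 0.4 × 0.25 / (π × 0.875²) = 0.041575. Accumulating E over each segment gives final E = 2.2451.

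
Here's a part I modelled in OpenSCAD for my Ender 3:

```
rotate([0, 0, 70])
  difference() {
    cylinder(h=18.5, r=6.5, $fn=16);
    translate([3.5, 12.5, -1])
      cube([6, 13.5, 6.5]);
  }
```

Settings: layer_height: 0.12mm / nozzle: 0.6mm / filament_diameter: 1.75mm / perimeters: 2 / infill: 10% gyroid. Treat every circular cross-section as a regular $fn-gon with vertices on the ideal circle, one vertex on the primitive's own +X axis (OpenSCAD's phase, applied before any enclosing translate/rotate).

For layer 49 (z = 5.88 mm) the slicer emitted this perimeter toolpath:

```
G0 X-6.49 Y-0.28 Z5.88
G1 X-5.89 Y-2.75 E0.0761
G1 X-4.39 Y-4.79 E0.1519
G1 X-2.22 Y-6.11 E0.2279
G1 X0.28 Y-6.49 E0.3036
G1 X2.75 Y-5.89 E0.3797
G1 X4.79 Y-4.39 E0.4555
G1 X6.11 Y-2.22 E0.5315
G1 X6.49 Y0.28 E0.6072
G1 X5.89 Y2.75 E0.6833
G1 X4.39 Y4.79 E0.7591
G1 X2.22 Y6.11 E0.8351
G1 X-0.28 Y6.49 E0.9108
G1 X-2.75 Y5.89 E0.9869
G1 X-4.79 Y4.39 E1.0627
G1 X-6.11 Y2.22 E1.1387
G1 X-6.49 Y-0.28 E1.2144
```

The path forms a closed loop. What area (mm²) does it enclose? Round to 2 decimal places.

129.29 mm²

Apply the shoelace formula to the sequence of (X, Y) vertices; enclosed area = 129.29 mm².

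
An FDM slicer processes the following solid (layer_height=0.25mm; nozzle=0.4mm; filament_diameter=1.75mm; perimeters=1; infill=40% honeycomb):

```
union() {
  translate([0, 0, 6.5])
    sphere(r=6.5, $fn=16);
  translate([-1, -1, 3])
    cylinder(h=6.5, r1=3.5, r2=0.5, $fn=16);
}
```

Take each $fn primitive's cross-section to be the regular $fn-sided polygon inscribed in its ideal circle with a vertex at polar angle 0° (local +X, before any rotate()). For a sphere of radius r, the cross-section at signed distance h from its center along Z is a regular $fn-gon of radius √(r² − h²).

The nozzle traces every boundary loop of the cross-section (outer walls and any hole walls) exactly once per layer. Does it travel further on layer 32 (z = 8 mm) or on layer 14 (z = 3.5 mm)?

layer 32 (z = 8 mm)

Layer 32 (z = 8): the sphere: section is a regular 16-gon, circumradius = √(r²−h²) = √(6.5²−1.5²) = 6.325 (perimeter = 2·16·6.325·sin(180°/16) = 39.48 mm); the cone at (-1, -1): at t=0.769 of its height the radius interpolates to r₁+(r₂−r₁)t = 1.192, giving a regular 16-gon of that circumradius (perimeter = 2·16·1.192·sin(180°/16) = 7.44 mm); Merging all regions: the cone at (-1, -1) lies entirely inside the r=6.5 sphere, so the union is just the r=6.5 sphere — boundary = 39.48 mm. So its perimeter = 39.48 mm. Layer 14 (z = 3.5): the r=6.5 sphere contributes a regular 16-gon of circumradius √(6.5²−3²) = 5.766 (perimeter = 2·16·5.766·sin(180°/16) = 36.00 mm); the cone at (-1, -1) (r1=3.5→r2=0.5) has section circumradius 3.269 here — a regular 16-gon (perimeter = 2·16·3.269·sin(180°/16) = 20.41 mm); Taking the union: the cone at (-1, -1) lies entirely inside the r=6.5 sphere, so the union is just the r=6.5 sphere — boundary = 36.00 mm. So its perimeter = 36.00 mm. Layer 32 is larger (39.48 vs 36.00 mm).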